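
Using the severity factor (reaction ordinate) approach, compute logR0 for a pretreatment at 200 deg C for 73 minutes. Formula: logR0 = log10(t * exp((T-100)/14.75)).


logR0 = log10(t * exp((T - 100) / 14.75))
= log10(73 * exp((200 - 100) / 14.75))
= 4.8077

4.8077


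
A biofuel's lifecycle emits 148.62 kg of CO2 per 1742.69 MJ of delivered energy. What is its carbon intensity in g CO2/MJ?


CI = CO2 * 1000 / E
= 148.62 * 1000 / 1742.69
= 85.2819 g CO2/MJ

85.2819 g CO2/MJ


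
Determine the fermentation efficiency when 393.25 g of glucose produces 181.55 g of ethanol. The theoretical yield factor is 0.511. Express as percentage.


Fermentation efficiency = (actual / (0.511 * glucose)) * 100
= (181.55 / (0.511 * 393.25)) * 100
= 90.3455%

90.3455%


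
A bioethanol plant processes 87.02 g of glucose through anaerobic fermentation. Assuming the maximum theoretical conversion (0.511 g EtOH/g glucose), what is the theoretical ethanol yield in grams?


Theoretical ethanol yield: m_EtOH = 0.511 * m_glucose
m_EtOH = 0.511 * 87.02 = 44.4672 g

44.4672 g


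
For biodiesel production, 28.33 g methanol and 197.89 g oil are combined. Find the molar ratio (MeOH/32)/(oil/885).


Molar ratio = n_MeOH / n_oil = (MeOH/32) / (oil/885) = (MeOH * 885) / (32 * oil)
= (28.33 * 885) / (32 * 197.89)
= 3.9593

3.9593


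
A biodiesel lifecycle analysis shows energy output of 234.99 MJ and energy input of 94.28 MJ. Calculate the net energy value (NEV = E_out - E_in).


NEV = E_out - E_in
= 234.99 - 94.28
= 140.7100 MJ

140.7100 MJ


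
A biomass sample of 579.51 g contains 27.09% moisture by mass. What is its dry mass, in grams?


Wd = Ww * (1 - MC/100)
= 579.51 * (1 - 27.09/100)
= 422.5207 g

422.5207 g


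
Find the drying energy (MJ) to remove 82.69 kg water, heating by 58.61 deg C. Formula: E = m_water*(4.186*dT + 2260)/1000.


E = m_water * (4.186 * dT + 2260) / 1000
= 82.69 * (4.186 * 58.61 + 2260) / 1000
= 207.1667 MJ

207.1667 MJ


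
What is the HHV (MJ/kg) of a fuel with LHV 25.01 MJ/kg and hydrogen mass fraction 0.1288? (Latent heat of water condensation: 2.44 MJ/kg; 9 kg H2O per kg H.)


HHV = LHV + H_frac * 9 * 2.44
= 25.01 + 0.1288 * 9 * 2.44
= 27.8384 MJ/kg

27.8384 MJ/kg


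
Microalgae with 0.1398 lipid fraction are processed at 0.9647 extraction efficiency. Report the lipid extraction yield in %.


Y = lipid_content * extraction_eff * 100
= 0.1398 * 0.9647 * 100
= 13.4865%

13.4865%


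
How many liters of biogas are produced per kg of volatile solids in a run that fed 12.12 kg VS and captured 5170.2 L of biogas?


Y = V / VS
= 5170.2 / 12.12
= 426.5842 L/kg VS

426.5842 L/kg VS


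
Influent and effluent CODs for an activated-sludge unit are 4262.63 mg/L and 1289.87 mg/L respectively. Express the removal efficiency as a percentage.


eta = (COD_in - COD_out) / COD_in * 100
= (4262.63 - 1289.87) / 4262.63 * 100
= 69.7400%

69.7400%


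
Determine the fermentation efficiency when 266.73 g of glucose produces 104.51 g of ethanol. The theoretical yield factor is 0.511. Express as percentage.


Fermentation efficiency = (actual / (0.511 * glucose)) * 100
= (104.51 / (0.511 * 266.73)) * 100
= 76.6770%

76.6770%


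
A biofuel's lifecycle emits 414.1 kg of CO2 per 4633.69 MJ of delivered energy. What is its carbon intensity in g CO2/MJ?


CI = CO2 * 1000 / E
= 414.1 * 1000 / 4633.69
= 89.3672 g CO2/MJ

89.3672 g CO2/MJ


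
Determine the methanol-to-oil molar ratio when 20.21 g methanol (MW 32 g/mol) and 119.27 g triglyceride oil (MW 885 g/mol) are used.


Molar ratio = n_MeOH / n_oil = (MeOH/32) / (oil/885) = (MeOH * 885) / (32 * oil)
= (20.21 * 885) / (32 * 119.27)
= 4.6863

4.6863


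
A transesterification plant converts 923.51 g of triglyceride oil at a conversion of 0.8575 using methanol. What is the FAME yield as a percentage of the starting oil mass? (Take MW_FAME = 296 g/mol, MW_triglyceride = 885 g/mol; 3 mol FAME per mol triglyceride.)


m_FAME = oil * conv * (3 * 296 / 885) = oil * conv * (888/885)
= 923.51 * 0.8575 * 888 / 885
= 794.5943 g
Y = m_FAME / oil * 100 = conv * (888/885) * 100
= 0.8575 * 888 / 885 * 100
= 86.04%

86.04%


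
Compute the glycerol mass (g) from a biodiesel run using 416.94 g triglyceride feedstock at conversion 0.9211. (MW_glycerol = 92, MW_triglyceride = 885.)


glycerol = oil * conv * (92/885)
= 416.94 * 0.9211 * 92 / 885
= 39.9232 g

39.9232 g


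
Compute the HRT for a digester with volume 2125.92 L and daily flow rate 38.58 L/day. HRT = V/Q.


HRT = V / Q
= 2125.92 / 38.58
= 55.1042 days

55.1042 days


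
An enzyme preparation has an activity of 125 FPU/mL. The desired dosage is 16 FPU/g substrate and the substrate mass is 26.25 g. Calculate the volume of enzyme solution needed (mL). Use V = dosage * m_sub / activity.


V = dosage * m_sub / activity
V = 16 * 26.25 / 125
V = 3.3600 mL

3.3600 mL


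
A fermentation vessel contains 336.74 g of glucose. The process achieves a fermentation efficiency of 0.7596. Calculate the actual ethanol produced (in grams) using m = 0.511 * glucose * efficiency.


Actual ethanol: m = 0.511 * 336.74 * 0.7596
m = 130.7075 g

130.7075 g


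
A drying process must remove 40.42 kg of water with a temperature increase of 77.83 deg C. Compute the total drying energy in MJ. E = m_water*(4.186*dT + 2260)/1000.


E = m_water * (4.186 * dT + 2260) / 1000
= 40.42 * (4.186 * 77.83 + 2260) / 1000
= 104.5179 MJ

104.5179 MJ


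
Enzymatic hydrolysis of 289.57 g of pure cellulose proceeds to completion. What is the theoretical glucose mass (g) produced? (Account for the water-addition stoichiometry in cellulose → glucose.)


glucose = cellulose * 180/162
= 289.57 * 180/162
= 321.7444 g

321.7444 g


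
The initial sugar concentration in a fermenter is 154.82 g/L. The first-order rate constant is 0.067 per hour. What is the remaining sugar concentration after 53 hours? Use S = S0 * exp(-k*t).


S = S0 * exp(-k * t)
S = 154.82 * exp(-0.067 * 53)
S = 4.4427 g/L

4.4427 g/L


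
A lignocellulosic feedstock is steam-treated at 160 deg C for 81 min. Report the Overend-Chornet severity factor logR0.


logR0 = log10(t * exp((T - 100) / 14.75))
= log10(81 * exp((160 - 100) / 14.75))
= 3.6751

3.6751


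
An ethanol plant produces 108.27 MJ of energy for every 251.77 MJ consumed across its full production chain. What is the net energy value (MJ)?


NEV = E_out - E_in
= 108.27 - 251.77
= -143.5000 MJ

-143.5000 MJ


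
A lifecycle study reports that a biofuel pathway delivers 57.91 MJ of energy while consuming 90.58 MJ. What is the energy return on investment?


EROI = E_out / E_in
= 57.91 / 90.58
= 0.6393

0.6393


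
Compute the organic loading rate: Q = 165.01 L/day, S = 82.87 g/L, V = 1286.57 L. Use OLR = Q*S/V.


OLR = Q * S / V
= 165.01 * 82.87 / 1286.57
= 10.6286 g/L/day

10.6286 g/L/day


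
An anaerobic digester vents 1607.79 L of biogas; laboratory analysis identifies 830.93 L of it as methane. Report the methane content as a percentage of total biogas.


CH4% = V_CH4 / V_total * 100
= 830.93 / 1607.79 * 100
= 51.6815%

51.6815%


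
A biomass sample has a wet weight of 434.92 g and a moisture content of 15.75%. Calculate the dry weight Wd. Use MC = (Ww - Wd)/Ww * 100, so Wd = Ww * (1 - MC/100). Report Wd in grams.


Wd = Ww * (1 - MC/100)
= 434.92 * (1 - 15.75/100)
= 366.4201 g

366.4201 g


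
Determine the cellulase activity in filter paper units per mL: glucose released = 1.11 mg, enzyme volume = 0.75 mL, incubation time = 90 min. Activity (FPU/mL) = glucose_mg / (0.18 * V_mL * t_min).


Activity = glucose_mg / (0.18 mg/umol * V_mL * t_min)
= 1.11 / (0.18 * 0.75 * 90)
= 0.0914 FPU/mL

0.0914 FPU/mL


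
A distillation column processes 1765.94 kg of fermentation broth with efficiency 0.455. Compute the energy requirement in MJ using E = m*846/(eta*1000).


E = m * 846 / (eta * 1000)
= 1765.94 * 846 / (0.455 * 1000)
= 3283.4840 MJ

3283.4840 MJ


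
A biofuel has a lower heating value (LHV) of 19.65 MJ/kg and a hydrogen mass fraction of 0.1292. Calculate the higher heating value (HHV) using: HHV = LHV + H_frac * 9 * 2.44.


HHV = LHV + H_frac * 9 * 2.44
= 19.65 + 0.1292 * 9 * 2.44
= 22.4872 MJ/kg

22.4872 MJ/kg


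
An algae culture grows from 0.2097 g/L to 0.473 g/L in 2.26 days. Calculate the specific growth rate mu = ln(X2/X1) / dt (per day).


mu = ln(X2/X1) / dt
= ln(0.473/0.2097) / 2.26
= 0.3599 per day

0.3599 per day


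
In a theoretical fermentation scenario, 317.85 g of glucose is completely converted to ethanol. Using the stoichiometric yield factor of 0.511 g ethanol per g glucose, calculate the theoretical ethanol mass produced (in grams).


Theoretical ethanol yield: m_EtOH = 0.511 * m_glucose
m_EtOH = 0.511 * 317.85 = 162.4214 g

162.4214 g


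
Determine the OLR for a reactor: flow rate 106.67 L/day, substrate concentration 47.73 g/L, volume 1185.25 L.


OLR = Q * S / V
= 106.67 * 47.73 / 1185.25
= 4.2956 g/L/day

4.2956 g/L/day


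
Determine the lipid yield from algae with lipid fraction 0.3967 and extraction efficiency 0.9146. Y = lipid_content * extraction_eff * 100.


Y = lipid_content * extraction_eff * 100
= 0.3967 * 0.9146 * 100
= 36.2822%

36.2822%


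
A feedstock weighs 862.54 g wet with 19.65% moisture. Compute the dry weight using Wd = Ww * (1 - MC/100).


Wd = Ww * (1 - MC/100)
= 862.54 * (1 - 19.65/100)
= 693.0509 g

693.0509 g


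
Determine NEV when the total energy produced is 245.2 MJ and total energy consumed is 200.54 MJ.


NEV = E_out - E_in
= 245.2 - 200.54
= 44.6600 MJ

44.6600 MJ


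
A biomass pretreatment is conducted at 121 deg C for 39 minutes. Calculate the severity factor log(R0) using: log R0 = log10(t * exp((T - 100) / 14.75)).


logR0 = log10(t * exp((T - 100) / 14.75))
= log10(39 * exp((121 - 100) / 14.75))
= 2.2094

2.2094


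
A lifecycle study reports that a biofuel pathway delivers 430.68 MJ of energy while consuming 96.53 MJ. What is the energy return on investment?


EROI = E_out / E_in
= 430.68 / 96.53
= 4.4616

4.4616


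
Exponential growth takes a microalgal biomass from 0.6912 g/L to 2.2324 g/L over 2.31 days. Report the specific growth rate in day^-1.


mu = ln(X2/X1) / dt
= ln(2.2324/0.6912) / 2.31
= 0.5075 per day

0.5075 per day


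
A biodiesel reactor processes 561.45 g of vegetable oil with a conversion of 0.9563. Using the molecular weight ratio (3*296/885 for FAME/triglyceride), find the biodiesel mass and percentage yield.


m_FAME = oil * conv * (3 * 296 / 885) = oil * conv * (888/885)
= 561.45 * 0.9563 * 888 / 885
= 538.7347 g
Y = m_FAME / oil * 100 = conv * (888/885) * 100
= 0.9563 * 888 / 885 * 100
= 95.95%

538.7347 g FAME; Y = 95.95%


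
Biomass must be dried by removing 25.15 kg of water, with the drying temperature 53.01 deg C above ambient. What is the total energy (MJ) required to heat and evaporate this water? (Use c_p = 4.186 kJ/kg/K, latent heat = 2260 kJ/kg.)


E = m_water * (4.186 * dT + 2260) / 1000
= 25.15 * (4.186 * 53.01 + 2260) / 1000
= 62.4198 MJ

62.4198 MJ


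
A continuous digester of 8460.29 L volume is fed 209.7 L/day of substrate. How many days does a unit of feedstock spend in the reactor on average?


HRT = V / Q
= 8460.29 / 209.7
= 40.3447 days

40.3447 days


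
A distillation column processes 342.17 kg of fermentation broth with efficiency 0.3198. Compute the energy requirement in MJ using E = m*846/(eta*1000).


E = m * 846 / (eta * 1000)
= 342.17 * 846 / (0.3198 * 1000)
= 905.1777 MJ

905.1777 MJ


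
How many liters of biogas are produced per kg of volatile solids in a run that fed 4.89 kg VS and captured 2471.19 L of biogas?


Y = V / VS
= 2471.19 / 4.89
= 505.3558 L/kg VS

505.3558 L/kg VS


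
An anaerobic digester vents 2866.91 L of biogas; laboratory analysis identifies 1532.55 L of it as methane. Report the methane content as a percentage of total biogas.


CH4% = V_CH4 / V_total * 100
= 1532.55 / 2866.91 * 100
= 53.4565%

53.4565%


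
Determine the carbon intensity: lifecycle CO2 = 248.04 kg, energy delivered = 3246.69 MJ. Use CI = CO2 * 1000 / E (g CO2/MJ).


CI = CO2 * 1000 / E
= 248.04 * 1000 / 3246.69
= 76.3978 g CO2/MJ

76.3978 g CO2/MJ


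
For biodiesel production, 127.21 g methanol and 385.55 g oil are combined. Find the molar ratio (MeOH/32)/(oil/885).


Molar ratio = n_MeOH / n_oil = (MeOH/32) / (oil/885) = (MeOH * 885) / (32 * oil)
= (127.21 * 885) / (32 * 385.55)
= 9.1250

9.1250


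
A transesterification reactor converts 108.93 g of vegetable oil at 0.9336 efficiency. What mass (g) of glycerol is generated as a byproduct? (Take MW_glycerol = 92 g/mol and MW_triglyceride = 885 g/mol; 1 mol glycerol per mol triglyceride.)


glycerol = oil * conv * (92/885)
= 108.93 * 0.9336 * 92 / 885
= 10.5719 g

10.5719 g


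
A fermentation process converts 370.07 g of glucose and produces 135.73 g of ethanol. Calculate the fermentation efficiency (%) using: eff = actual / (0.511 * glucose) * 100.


Fermentation efficiency = (actual / (0.511 * glucose)) * 100
= (135.73 / (0.511 * 370.07)) * 100
= 71.7746%

71.7746%


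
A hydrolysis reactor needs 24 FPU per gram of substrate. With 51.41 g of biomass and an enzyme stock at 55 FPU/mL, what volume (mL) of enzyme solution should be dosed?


V = dosage * m_sub / activity
V = 24 * 51.41 / 55
V = 22.4335 mL

22.4335 mL


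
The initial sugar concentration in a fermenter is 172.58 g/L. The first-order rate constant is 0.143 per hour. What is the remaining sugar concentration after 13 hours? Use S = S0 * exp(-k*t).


S = S0 * exp(-k * t)
S = 172.58 * exp(-0.143 * 13)
S = 26.8929 g/L

26.8929 g/L


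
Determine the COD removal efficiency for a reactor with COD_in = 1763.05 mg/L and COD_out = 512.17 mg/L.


eta = (COD_in - COD_out) / COD_in * 100
= (1763.05 - 512.17) / 1763.05 * 100
= 70.9498%

70.9498%


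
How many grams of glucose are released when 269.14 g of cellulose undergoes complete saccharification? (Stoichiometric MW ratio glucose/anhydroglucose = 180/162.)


glucose = cellulose * 180/162
= 269.14 * 180/162
= 299.0444 g

299.0444 g


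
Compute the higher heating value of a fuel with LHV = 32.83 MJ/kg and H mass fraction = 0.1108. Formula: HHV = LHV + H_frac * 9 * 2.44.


HHV = LHV + H_frac * 9 * 2.44
= 32.83 + 0.1108 * 9 * 2.44
= 35.2632 MJ/kg

35.2632 MJ/kg


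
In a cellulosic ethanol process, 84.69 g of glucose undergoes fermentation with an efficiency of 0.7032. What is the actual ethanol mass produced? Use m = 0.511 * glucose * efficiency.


Actual ethanol: m = 0.511 * 84.69 * 0.7032
m = 30.4321 g

30.4321 g


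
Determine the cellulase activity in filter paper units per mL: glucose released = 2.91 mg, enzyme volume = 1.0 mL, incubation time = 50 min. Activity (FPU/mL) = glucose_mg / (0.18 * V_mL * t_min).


Activity = glucose_mg / (0.18 mg/umol * V_mL * t_min)
= 2.91 / (0.18 * 1.0 * 50)
= 0.3233 FPU/mL

0.3233 FPU/mL


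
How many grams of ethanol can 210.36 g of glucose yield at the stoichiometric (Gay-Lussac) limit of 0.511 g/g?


Theoretical ethanol yield: m_EtOH = 0.511 * m_glucose
m_EtOH = 0.511 * 210.36 = 107.4940 g

107.4940 g


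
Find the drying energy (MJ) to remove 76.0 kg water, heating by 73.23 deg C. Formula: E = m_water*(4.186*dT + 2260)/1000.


E = m_water * (4.186 * dT + 2260) / 1000
= 76.0 * (4.186 * 73.23 + 2260) / 1000
= 195.0571 MJ

195.0571 MJ


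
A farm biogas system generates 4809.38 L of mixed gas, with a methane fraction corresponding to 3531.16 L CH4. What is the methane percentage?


CH4% = V_CH4 / V_total * 100
= 3531.16 / 4809.38 * 100
= 73.4224%

73.4224%


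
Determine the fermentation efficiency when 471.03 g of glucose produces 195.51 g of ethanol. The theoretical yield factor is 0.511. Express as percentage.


Fermentation efficiency = (actual / (0.511 * glucose)) * 100
= (195.51 / (0.511 * 471.03)) * 100
= 81.2268%

81.2268%


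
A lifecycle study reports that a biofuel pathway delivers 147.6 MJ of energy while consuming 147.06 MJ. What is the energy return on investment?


EROI = E_out / E_in
= 147.6 / 147.06
= 1.0037

1.0037


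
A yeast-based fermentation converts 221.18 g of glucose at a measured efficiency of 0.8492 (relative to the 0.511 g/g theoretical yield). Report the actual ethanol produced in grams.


Actual ethanol: m = 0.511 * 221.18 * 0.8492
m = 95.9791 g

95.9791 g


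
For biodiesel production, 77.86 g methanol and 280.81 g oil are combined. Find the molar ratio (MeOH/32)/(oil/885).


Molar ratio = n_MeOH / n_oil = (MeOH/32) / (oil/885) = (MeOH * 885) / (32 * oil)
= (77.86 * 885) / (32 * 280.81)
= 7.6682

7.6682


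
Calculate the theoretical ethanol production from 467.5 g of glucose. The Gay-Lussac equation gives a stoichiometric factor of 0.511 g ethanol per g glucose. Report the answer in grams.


Theoretical ethanol yield: m_EtOH = 0.511 * m_glucose
m_EtOH = 0.511 * 467.5 = 238.8925 g

238.8925 g


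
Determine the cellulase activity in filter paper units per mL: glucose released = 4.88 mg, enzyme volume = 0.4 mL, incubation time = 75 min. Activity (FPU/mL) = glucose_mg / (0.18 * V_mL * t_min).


Activity = glucose_mg / (0.18 mg/umol * V_mL * t_min)
= 4.88 / (0.18 * 0.4 * 75)
= 0.9037 FPU/mL

0.9037 FPU/mL


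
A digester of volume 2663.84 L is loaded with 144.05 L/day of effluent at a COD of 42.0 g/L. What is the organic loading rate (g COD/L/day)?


OLR = Q * S / V
= 144.05 * 42.0 / 2663.84
= 2.2712 g/L/day

2.2712 g/L/day


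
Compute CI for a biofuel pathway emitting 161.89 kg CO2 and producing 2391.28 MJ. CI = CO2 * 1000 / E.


CI = CO2 * 1000 / E
= 161.89 * 1000 / 2391.28
= 67.7001 g CO2/MJ

67.7001 g CO2/MJ


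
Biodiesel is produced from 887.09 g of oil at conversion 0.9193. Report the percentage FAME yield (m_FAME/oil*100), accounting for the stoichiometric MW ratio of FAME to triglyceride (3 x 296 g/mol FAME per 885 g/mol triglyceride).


m_FAME = oil * conv * (3 * 296 / 885) = oil * conv * (888/885)
= 887.09 * 0.9193 * 888 / 885
= 818.2663 g
Y = m_FAME / oil * 100 = conv * (888/885) * 100
= 0.9193 * 888 / 885 * 100
= 92.24%

92.24%


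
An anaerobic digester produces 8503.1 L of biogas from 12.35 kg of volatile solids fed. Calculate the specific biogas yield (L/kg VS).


Y = V / VS
= 8503.1 / 12.35
= 688.5101 L/kg VS

688.5101 L/kg VS


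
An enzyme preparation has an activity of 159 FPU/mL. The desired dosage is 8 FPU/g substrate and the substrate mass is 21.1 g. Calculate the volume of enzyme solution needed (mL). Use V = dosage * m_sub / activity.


V = dosage * m_sub / activity
V = 8 * 21.1 / 159
V = 1.0616 mL

1.0616 mL


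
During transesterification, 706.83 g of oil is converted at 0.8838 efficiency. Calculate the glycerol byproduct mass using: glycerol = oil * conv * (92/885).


glycerol = oil * conv * (92/885)
= 706.83 * 0.8838 * 92 / 885
= 64.9402 g

64.9402 g


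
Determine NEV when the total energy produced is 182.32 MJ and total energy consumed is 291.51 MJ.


NEV = E_out - E_in
= 182.32 - 291.51
= -109.1900 MJ

-109.1900 MJ


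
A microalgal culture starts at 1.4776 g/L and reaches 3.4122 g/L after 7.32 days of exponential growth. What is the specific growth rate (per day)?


mu = ln(X2/X1) / dt
= ln(3.4122/1.4776) / 7.32
= 0.1143 per day

0.1143 per day


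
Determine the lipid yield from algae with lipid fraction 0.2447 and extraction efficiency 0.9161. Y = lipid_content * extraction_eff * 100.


Y = lipid_content * extraction_eff * 100
= 0.2447 * 0.9161 * 100
= 22.4170%

22.4170%


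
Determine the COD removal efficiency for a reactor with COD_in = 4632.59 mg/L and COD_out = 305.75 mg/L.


eta = (COD_in - COD_out) / COD_in * 100
= (4632.59 - 305.75) / 4632.59 * 100
= 93.4000%

93.4000%


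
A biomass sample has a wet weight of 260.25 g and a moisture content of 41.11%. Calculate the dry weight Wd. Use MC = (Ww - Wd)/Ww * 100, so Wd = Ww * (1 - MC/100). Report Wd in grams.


Wd = Ww * (1 - MC/100)
= 260.25 * (1 - 41.11/100)
= 153.2612 g

153.2612 g


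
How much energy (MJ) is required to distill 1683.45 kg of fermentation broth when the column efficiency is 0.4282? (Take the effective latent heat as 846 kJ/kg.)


E = m * 846 / (eta * 1000)
= 1683.45 * 846 / (0.4282 * 1000)
= 3326.0128 MJ

3326.0128 MJ


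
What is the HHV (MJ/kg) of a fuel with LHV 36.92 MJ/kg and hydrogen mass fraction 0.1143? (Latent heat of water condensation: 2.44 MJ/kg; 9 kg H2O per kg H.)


HHV = LHV + H_frac * 9 * 2.44
= 36.92 + 0.1143 * 9 * 2.44
= 39.4300 MJ/kg

39.4300 MJ/kg


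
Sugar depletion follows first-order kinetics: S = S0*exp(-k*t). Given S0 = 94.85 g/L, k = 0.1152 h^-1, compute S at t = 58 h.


S = S0 * exp(-k * t)
S = 94.85 * exp(-0.1152 * 58)
S = 0.1189 g/L

0.1189 g/L


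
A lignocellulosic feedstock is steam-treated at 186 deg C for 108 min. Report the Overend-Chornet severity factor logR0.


logR0 = log10(t * exp((T - 100) / 14.75))
= log10(108 * exp((186 - 100) / 14.75))
= 4.5656

4.5656


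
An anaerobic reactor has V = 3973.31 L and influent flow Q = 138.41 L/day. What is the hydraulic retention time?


HRT = V / Q
= 3973.31 / 138.41
= 28.7068 days

28.7068 days


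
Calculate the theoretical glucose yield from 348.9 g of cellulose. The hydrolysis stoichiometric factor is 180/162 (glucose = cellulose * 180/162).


glucose = cellulose * 180/162
= 348.9 * 180/162
= 387.6667 g

387.6667 g


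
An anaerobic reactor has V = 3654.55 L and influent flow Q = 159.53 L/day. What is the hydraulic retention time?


HRT = V / Q
= 3654.55 / 159.53
= 22.9082 days

22.9082 days


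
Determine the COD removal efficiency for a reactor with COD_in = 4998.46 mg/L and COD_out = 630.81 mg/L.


eta = (COD_in - COD_out) / COD_in * 100
= (4998.46 - 630.81) / 4998.46 * 100
= 87.3799%

87.3799%


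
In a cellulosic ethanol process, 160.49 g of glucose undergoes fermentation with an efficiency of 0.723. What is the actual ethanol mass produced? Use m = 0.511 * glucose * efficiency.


Actual ethanol: m = 0.511 * 160.49 * 0.723
m = 59.2935 g

59.2935 g


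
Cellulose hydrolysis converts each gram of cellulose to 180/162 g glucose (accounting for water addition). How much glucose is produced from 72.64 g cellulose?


glucose = cellulose * 180/162
= 72.64 * 180/162
= 80.7111 g

80.7111 g


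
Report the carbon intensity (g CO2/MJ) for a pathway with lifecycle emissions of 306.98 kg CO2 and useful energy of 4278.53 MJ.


CI = CO2 * 1000 / E
= 306.98 * 1000 / 4278.53
= 71.7489 g CO2/MJ

71.7489 g CO2/MJ


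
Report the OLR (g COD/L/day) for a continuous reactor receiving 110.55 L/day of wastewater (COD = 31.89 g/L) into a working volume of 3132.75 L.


OLR = Q * S / V
= 110.55 * 31.89 / 3132.75
= 1.1253 g/L/day

1.1253 g/L/day


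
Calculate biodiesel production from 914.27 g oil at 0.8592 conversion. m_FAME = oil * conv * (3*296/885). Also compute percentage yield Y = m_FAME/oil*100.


m_FAME = oil * conv * (3 * 296 / 885) = oil * conv * (888/885)
= 914.27 * 0.8592 * 888 / 885
= 788.2036 g
Y = m_FAME / oil * 100 = conv * (888/885) * 100
= 0.8592 * 888 / 885 * 100
= 86.21%

788.2036 g FAME; Y = 86.21%


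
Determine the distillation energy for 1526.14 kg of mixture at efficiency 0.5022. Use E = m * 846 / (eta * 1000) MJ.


E = m * 846 / (eta * 1000)
= 1526.14 * 846 / (0.5022 * 1000)
= 2570.9168 MJ

2570.9168 MJ


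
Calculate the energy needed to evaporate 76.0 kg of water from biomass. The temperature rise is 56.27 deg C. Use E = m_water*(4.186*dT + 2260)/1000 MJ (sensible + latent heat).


E = m_water * (4.186 * dT + 2260) / 1000
= 76.0 * (4.186 * 56.27 + 2260) / 1000
= 189.6615 MJ

189.6615 MJ


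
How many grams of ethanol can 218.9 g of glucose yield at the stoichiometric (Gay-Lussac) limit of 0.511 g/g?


Theoretical ethanol yield: m_EtOH = 0.511 * m_glucose
m_EtOH = 0.511 * 218.9 = 111.8579 g

111.8579 g


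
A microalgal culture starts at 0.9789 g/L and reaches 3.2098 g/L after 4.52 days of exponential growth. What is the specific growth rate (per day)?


mu = ln(X2/X1) / dt
= ln(3.2098/0.9789) / 4.52
= 0.2627 per day

0.2627 per day


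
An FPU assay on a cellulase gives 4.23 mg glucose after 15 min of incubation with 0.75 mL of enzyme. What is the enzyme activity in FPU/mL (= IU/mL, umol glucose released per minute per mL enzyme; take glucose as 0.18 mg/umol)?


Activity = glucose_mg / (0.18 mg/umol * V_mL * t_min)
= 4.23 / (0.18 * 0.75 * 15)
= 2.0889 FPU/mL

2.0889 FPU/mL


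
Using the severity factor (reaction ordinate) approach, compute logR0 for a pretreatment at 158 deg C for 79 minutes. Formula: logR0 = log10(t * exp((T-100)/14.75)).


logR0 = log10(t * exp((T - 100) / 14.75))
= log10(79 * exp((158 - 100) / 14.75))
= 3.6054

3.6054


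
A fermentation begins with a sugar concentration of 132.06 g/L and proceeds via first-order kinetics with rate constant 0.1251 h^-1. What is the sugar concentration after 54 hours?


S = S0 * exp(-k * t)
S = 132.06 * exp(-0.1251 * 54)
S = 0.1538 g/L

0.1538 g/L


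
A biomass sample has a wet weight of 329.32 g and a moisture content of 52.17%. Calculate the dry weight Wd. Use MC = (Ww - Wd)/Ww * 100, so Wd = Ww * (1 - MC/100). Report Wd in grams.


Wd = Ww * (1 - MC/100)
= 329.32 * (1 - 52.17/100)
= 157.5138 g

157.5138 g


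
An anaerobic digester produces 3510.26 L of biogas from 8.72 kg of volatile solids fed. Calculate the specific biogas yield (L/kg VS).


Y = V / VS
= 3510.26 / 8.72
= 402.5528 L/kg VS

402.5528 L/kg VS


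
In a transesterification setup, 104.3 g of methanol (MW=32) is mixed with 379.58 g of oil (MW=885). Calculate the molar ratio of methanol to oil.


Molar ratio = n_MeOH / n_oil = (MeOH/32) / (oil/885) = (MeOH * 885) / (32 * oil)
= (104.3 * 885) / (32 * 379.58)
= 7.5993

7.5993


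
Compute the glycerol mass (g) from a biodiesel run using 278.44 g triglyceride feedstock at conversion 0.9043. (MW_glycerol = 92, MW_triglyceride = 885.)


glycerol = oil * conv * (92/885)
= 278.44 * 0.9043 * 92 / 885
= 26.1751 g

26.1751 g


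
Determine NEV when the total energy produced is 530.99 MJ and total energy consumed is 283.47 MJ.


NEV = E_out - E_in
= 530.99 - 283.47
= 247.5200 MJ

247.5200 MJ


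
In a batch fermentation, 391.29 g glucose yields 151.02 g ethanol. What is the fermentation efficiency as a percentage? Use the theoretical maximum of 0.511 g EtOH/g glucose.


Fermentation efficiency = (actual / (0.511 * glucose)) * 100
= (151.02 / (0.511 * 391.29)) * 100
= 75.5292%

75.5292%


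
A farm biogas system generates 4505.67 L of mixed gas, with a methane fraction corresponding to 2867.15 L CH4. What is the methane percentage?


CH4% = V_CH4 / V_total * 100
= 2867.15 / 4505.67 * 100
= 63.6343%

63.6343%


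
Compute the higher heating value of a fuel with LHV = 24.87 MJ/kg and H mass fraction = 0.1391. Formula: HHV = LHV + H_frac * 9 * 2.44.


HHV = LHV + H_frac * 9 * 2.44
= 24.87 + 0.1391 * 9 * 2.44
= 27.9246 MJ/kg

27.9246 MJ/kg


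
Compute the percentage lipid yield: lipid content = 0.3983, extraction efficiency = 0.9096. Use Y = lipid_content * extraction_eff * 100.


Y = lipid_content * extraction_eff * 100
= 0.3983 * 0.9096 * 100
= 36.2294%

36.2294%


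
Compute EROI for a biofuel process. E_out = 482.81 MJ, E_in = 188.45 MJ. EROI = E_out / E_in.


EROI = E_out / E_in
= 482.81 / 188.45
= 2.5620

2.5620


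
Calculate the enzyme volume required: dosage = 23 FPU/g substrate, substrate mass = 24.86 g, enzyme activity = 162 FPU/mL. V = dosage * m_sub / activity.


V = dosage * m_sub / activity
V = 23 * 24.86 / 162
V = 3.5295 mL

3.5295 mL


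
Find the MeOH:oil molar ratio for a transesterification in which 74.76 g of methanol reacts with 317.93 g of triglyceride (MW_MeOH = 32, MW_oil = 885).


Molar ratio = n_MeOH / n_oil = (MeOH/32) / (oil/885) = (MeOH * 885) / (32 * oil)
= (74.76 * 885) / (32 * 317.93)
= 6.5033

6.5033


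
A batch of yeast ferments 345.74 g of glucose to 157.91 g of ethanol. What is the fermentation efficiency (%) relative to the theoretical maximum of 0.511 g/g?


Fermentation efficiency = (actual / (0.511 * glucose)) * 100
= (157.91 / (0.511 * 345.74)) * 100
= 89.3797%

89.3797%


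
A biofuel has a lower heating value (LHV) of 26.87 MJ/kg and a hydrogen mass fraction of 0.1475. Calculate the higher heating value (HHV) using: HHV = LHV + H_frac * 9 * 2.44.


HHV = LHV + H_frac * 9 * 2.44
= 26.87 + 0.1475 * 9 * 2.44
= 30.1091 MJ/kg

30.1091 MJ/kg


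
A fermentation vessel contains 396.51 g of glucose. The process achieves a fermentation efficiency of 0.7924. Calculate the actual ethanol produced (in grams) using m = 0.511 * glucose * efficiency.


Actual ethanol: m = 0.511 * 396.51 * 0.7924
m = 160.5534 g

160.5534 g


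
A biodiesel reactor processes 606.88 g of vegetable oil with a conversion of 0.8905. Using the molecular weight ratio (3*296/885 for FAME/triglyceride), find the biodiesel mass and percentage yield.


m_FAME = oil * conv * (3 * 296 / 885) = oil * conv * (888/885)
= 606.88 * 0.8905 * 888 / 885
= 542.2586 g
Y = m_FAME / oil * 100 = conv * (888/885) * 100
= 0.8905 * 888 / 885 * 100
= 89.35%

542.2586 g FAME; Y = 89.35%


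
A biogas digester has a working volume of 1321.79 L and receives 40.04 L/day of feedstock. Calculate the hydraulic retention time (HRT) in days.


HRT = V / Q
= 1321.79 / 40.04
= 33.0117 days

33.0117 days


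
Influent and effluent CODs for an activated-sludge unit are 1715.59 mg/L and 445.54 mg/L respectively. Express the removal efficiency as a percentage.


eta = (COD_in - COD_out) / COD_in * 100
= (1715.59 - 445.54) / 1715.59 * 100
= 74.0299%

74.0299%


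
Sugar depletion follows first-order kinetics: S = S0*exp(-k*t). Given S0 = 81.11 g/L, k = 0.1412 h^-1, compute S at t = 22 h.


S = S0 * exp(-k * t)
S = 81.11 * exp(-0.1412 * 22)
S = 3.6306 g/L

3.6306 g/L


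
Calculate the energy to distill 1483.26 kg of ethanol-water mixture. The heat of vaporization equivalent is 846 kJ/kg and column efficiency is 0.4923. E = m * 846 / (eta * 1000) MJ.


E = m * 846 / (eta * 1000)
= 1483.26 * 846 / (0.4923 * 1000)
= 2548.9294 MJ

2548.9294 MJ


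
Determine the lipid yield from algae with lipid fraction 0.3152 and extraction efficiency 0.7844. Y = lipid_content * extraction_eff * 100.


Y = lipid_content * extraction_eff * 100
= 0.3152 * 0.7844 * 100
= 24.7243%

24.7243%


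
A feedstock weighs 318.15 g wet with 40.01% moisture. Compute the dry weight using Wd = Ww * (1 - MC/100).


Wd = Ww * (1 - MC/100)
= 318.15 * (1 - 40.01/100)
= 190.8582 g

190.8582 g


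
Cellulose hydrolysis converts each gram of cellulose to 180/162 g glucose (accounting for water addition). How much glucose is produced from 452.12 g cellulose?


glucose = cellulose * 180/162
= 452.12 * 180/162
= 502.3556 g

502.3556 g


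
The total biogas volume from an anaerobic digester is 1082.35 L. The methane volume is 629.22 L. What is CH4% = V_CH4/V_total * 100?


CH4% = V_CH4 / V_total * 100
= 629.22 / 1082.35 * 100
= 58.1346%

58.1346%


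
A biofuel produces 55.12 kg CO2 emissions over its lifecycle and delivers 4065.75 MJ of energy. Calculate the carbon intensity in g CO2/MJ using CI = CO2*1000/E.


CI = CO2 * 1000 / E
= 55.12 * 1000 / 4065.75
= 13.5572 g CO2/MJ

13.5572 g CO2/MJ


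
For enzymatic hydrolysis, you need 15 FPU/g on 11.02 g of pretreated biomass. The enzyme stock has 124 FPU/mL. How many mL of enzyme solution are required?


V = dosage * m_sub / activity
V = 15 * 11.02 / 124
V = 1.3331 mL

1.3331 mL


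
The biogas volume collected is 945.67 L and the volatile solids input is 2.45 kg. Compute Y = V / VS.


Y = V / VS
= 945.67 / 2.45
= 385.9878 L/kg VS

385.9878 L/kg VS


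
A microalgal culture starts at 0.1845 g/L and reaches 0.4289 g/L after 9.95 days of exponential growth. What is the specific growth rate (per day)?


mu = ln(X2/X1) / dt
= ln(0.4289/0.1845) / 9.95
= 0.0848 per day

0.0848 per day


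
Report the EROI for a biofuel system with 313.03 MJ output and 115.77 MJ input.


EROI = E_out / E_in
= 313.03 / 115.77
= 2.7039

2.7039


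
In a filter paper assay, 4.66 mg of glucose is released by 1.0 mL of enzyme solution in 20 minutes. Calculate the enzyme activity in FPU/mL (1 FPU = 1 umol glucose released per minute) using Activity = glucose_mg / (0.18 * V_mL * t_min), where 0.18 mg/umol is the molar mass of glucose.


Activity = glucose_mg / (0.18 mg/umol * V_mL * t_min)
= 4.66 / (0.18 * 1.0 * 20)
= 1.2944 FPU/mL

1.2944 FPU/mL


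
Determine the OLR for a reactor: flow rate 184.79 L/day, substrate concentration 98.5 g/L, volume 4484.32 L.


OLR = Q * S / V
= 184.79 * 98.5 / 4484.32
= 4.0590 g/L/day

4.0590 g/L/day


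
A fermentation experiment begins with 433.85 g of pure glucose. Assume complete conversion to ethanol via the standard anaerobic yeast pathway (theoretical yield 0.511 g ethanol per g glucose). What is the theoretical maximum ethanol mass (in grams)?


Theoretical ethanol yield: m_EtOH = 0.511 * m_glucose
m_EtOH = 0.511 * 433.85 = 221.6974 g

221.6974 g


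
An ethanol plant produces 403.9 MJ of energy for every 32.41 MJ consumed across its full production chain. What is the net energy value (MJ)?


NEV = E_out - E_in
= 403.9 - 32.41
= 371.4900 MJ

371.4900 MJ


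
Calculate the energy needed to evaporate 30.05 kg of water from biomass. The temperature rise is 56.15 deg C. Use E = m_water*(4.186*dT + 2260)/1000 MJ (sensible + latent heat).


E = m_water * (4.186 * dT + 2260) / 1000
= 30.05 * (4.186 * 56.15 + 2260) / 1000
= 74.9761 MJ

74.9761 MJ


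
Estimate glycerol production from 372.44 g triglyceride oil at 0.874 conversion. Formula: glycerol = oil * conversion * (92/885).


glycerol = oil * conv * (92/885)
= 372.44 * 0.874 * 92 / 885
= 33.8386 g

33.8386 g


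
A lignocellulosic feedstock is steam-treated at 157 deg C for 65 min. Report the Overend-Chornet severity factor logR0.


logR0 = log10(t * exp((T - 100) / 14.75))
= log10(65 * exp((157 - 100) / 14.75))
= 3.4912

3.4912


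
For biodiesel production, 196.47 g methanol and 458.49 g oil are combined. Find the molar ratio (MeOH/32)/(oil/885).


Molar ratio = n_MeOH / n_oil = (MeOH/32) / (oil/885) = (MeOH * 885) / (32 * oil)
= (196.47 * 885) / (32 * 458.49)
= 11.8511

11.8511


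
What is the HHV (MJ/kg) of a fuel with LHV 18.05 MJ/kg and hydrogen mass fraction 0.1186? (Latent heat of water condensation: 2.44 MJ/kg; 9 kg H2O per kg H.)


HHV = LHV + H_frac * 9 * 2.44
= 18.05 + 0.1186 * 9 * 2.44
= 20.6545 MJ/kg

20.6545 MJ/kg


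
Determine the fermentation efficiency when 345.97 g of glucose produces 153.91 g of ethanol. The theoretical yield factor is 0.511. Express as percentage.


Fermentation efficiency = (actual / (0.511 * glucose)) * 100
= (153.91 / (0.511 * 345.97)) * 100
= 87.0578%

87.0578%


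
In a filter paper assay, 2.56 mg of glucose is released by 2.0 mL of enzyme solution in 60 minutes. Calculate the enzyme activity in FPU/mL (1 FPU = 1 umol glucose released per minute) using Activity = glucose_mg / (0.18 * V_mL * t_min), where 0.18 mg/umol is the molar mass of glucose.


Activity = glucose_mg / (0.18 mg/umol * V_mL * t_min)
= 2.56 / (0.18 * 2.0 * 60)
= 0.1185 FPU/mL

0.1185 FPU/mL


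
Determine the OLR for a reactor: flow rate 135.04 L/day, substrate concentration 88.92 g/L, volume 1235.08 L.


OLR = Q * S / V
= 135.04 * 88.92 / 1235.08
= 9.7223 g/L/day

9.7223 g/L/day


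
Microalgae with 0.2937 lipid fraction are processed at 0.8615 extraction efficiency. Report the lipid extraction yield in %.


Y = lipid_content * extraction_eff * 100
= 0.2937 * 0.8615 * 100
= 25.3023%

25.3023%


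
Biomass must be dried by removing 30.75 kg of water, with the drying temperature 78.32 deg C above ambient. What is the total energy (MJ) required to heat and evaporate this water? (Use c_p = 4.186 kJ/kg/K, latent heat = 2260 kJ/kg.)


E = m_water * (4.186 * dT + 2260) / 1000
= 30.75 * (4.186 * 78.32 + 2260) / 1000
= 79.5763 MJ

79.5763 MJ


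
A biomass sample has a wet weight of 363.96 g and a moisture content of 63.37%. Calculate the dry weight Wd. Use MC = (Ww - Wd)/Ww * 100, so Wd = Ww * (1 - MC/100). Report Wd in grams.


Wd = Ww * (1 - MC/100)
= 363.96 * (1 - 63.37/100)
= 133.3185 g

133.3185 g


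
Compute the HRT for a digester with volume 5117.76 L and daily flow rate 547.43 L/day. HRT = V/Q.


HRT = V / Q
= 5117.76 / 547.43
= 9.3487 days

9.3487 days


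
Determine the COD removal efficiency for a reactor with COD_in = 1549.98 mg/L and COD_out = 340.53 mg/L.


eta = (COD_in - COD_out) / COD_in * 100
= (1549.98 - 340.53) / 1549.98 * 100
= 78.0300%

78.0300%


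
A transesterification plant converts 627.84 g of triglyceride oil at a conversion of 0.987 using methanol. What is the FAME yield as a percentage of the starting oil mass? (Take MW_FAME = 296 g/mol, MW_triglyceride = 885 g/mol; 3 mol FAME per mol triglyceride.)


m_FAME = oil * conv * (3 * 296 / 885) = oil * conv * (888/885)
= 627.84 * 0.987 * 888 / 885
= 621.7787 g
Y = m_FAME / oil * 100 = conv * (888/885) * 100
= 0.987 * 888 / 885 * 100
= 99.03%

99.03%


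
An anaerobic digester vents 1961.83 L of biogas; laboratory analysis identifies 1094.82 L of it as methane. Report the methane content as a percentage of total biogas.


CH4% = V_CH4 / V_total * 100
= 1094.82 / 1961.83 * 100
= 55.8061%

55.8061%


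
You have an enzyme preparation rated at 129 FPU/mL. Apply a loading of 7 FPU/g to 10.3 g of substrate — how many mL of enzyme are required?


V = dosage * m_sub / activity
V = 7 * 10.3 / 129
V = 0.5589 mL

0.5589 mL


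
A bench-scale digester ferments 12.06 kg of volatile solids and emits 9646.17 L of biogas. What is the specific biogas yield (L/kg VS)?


Y = V / VS
= 9646.17 / 12.06
= 799.8483 L/kg VS

799.8483 L/kg VS


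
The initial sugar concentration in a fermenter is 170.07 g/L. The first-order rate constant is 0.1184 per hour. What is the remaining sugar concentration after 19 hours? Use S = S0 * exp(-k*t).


S = S0 * exp(-k * t)
S = 170.07 * exp(-0.1184 * 19)
S = 17.9324 g/L

17.9324 g/L


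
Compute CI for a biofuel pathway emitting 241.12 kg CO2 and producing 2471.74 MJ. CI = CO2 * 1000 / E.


CI = CO2 * 1000 / E
= 241.12 * 1000 / 2471.74
= 97.5507 g CO2/MJ

97.5507 g CO2/MJ


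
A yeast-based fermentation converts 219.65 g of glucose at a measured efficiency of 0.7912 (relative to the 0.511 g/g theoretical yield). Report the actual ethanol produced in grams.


Actual ethanol: m = 0.511 * 219.65 * 0.7912
m = 88.8052 g

88.8052 g


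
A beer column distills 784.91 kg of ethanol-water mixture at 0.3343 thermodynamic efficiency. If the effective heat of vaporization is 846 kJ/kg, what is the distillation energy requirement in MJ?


E = m * 846 / (eta * 1000)
= 784.91 * 846 / (0.3343 * 1000)
= 1986.3412 MJ

1986.3412 MJ


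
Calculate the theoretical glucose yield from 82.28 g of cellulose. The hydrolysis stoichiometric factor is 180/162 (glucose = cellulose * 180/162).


glucose = cellulose * 180/162
= 82.28 * 180/162
= 91.4222 g

91.4222 g


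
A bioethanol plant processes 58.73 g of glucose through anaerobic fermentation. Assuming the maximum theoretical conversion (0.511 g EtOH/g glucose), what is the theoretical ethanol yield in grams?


Theoretical ethanol yield: m_EtOH = 0.511 * m_glucose
m_EtOH = 0.511 * 58.73 = 30.0110 g

30.0110 g


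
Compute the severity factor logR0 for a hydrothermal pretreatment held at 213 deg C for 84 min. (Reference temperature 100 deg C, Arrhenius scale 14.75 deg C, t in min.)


logR0 = log10(t * exp((T - 100) / 14.75))
= log10(84 * exp((213 - 100) / 14.75))
= 5.2514

5.2514
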